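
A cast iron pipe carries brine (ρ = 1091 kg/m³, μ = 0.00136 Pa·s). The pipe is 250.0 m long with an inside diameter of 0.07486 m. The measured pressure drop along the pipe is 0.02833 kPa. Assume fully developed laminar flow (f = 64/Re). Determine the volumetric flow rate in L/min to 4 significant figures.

Q ≈ 3.854 L/min

For laminar flow, f = 64/Re with Re = ρVD/μ, so Darcy-Weisbach reduces to ΔP = 32μLV/D². Solving for V: V = ΔP·D²/(32μL) = 28.33·(0.07486)²/(32·0.00136·250) = 0.01459 m/s.
Check: Re = ρVD/μ = 1091·0.01459·0.07486/0.00136 = 876.3 < 2300, so the laminar assumption holds.
Q = V·A = 0.01459·(π/4·0.07486²) = 6.423e-05 m³/s = 3.854 L/min.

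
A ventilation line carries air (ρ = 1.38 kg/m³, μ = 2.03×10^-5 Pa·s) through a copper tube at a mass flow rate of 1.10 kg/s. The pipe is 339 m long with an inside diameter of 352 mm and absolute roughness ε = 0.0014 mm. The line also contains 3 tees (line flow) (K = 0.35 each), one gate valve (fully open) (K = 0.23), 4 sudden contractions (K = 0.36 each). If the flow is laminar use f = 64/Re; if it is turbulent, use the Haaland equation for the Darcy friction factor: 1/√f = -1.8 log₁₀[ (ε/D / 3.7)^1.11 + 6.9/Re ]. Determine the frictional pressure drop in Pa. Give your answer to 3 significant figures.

ΔP ≈ 821 Pa

A = πD²/4 = π(0.352)²/4 = 0.09731 m²; mean velocity V = ṁ/(ρA) = 1.1/(1.38 · 0.09731) = 8.191 m/s.
Reynolds number Re = ρVD/μ = 1.38 · 8.191 · 0.352 / 2.03e-05 = 1.96e+05.
Re > 4000 → turbulent. Relative roughness ε/D = 1.4e-06/0.352 = 3.98e-06. Haaland: 1/√f = -1.8 log₁₀[(3.98e-06/3.7)^1.11 + 6.9/1.96e+05] = -1.8 log₁₀[2.37e-07 + 3.52e-05] = 8.011, so f = 0.01558.
Total minor-loss coefficient ΣK = 3·0.35 + 1·0.23 + 4·0.36 = 2.72.
ΔP = [f·L/D + ΣK]·(ρV²/2) = [0.01558·339/0.352 + 2.72]·(1.38·8.191²/2) = [15.01 + 2.72]·46.29 = 820.7 Pa.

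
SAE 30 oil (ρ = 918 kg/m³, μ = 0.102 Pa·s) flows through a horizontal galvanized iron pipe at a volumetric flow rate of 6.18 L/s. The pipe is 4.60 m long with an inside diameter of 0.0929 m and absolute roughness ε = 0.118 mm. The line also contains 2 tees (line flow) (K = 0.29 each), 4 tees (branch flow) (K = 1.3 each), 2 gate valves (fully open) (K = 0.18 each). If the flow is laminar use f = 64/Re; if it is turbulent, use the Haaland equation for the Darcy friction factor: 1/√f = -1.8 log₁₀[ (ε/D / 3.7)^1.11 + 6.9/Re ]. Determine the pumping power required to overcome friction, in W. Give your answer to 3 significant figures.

P ≈ 24.3 W

Q = 6.18 L/s = 6.18/1000 = 0.00618 m³/s.
Cross-sectional area A = πD²/4 = π(0.0929)²/4 = 0.006778 m²; mean velocity V = Q/A = 0.00618/0.006778 = 0.9117 m/s.
Reynolds number Re = ρVD/μ = 918 · 0.9117 · 0.0929 / 0.102 = 762.3.
Re < 2300 → laminar flow, so f = 64/Re = 64/762.3 = 0.08396 (the turbulent correlation is not needed).
Total minor-loss coefficient ΣK = 2·0.29 + 4·1.3 + 2·0.18 = 6.14.
ΔP = [f·L/D + ΣK]·(ρV²/2) = [0.08396·4.6/0.0929 + 6.14]·(918·0.9117²/2) = [4.157 + 6.14]·381.5 = 3929 Pa.
Pumping power P = QΔP = 0.00618·3929 = 24.28 W = 24.3 W.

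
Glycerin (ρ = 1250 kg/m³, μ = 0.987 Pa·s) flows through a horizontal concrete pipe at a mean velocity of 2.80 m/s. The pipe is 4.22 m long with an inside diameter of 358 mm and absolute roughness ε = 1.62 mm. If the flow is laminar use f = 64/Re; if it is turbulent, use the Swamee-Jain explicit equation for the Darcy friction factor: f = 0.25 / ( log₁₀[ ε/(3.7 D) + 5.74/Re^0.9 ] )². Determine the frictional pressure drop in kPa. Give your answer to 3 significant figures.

ΔP ≈ 2.91 kPa

Reynolds number Re = ρVD/μ = 1250 · 2.8 · 0.358 / 0.987 = 1270.
Re < 2300 → laminar flow, so f = 64/Re = 64/1270 = 0.05041 (the turbulent correlation is not needed).
Darcy-Weisbach: ΔP = f(L/D)(ρV²/2) = 0.05041·(4.22/0.358)·(1250·2.8²/2) = 0.05041·11.79·4900 = 2912 Pa.
ΔP = 2912 Pa = 2.91 kPa.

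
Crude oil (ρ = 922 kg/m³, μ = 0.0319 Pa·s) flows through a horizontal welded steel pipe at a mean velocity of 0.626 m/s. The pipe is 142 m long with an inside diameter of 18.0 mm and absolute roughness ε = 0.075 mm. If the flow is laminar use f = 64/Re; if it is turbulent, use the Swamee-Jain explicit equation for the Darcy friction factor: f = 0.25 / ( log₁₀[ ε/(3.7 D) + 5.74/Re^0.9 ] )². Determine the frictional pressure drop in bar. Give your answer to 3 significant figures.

Reynolds number Re = ρVD/μ = 922 · 0.626 · 0.018 / 0.0319 = 325.7.
Re < 2300 → laminar flow, so f = 64/Re = 64/325.7 = 0.1965 (the turbulent correlation is not needed).
Darcy-Weisbach: ΔP = f(L/D)(ρV²/2) = 0.1965·(142/0.018)·(922·0.626²/2) = 0.1965·7889·180.7 = 2.801e+05 Pa.
ΔP = 2.801e+05 Pa = 2.80 bar.

ΔP ≈ 2.80 bar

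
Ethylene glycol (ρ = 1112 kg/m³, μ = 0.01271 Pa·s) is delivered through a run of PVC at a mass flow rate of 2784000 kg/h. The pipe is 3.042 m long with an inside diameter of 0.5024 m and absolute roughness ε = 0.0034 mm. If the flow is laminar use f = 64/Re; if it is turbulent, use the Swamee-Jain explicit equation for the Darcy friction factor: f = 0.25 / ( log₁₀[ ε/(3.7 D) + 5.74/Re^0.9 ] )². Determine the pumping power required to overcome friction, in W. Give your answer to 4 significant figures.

ṁ = 2784000 kg/h = 2784000/3600 = 773.3 kg/s.
A = πD²/4 = π(0.5024)²/4 = 0.1982 m²; mean velocity V = ṁ/(ρA) = 773.3/(1112 · 0.1982) = 3.508 m/s.
Reynolds number Re = ρVD/μ = 1112 · 3.508 · 0.5024 / 0.0127 = 1.542e+05.
Re > 4000 → turbulent. Relative roughness ε/D = 3.4e-06/0.5024 = 6.77e-06. Swamee-Jain: f = 0.25/(log₁₀[6.77e-06/3.7 + 5.74/1.542e+05^0.9])² = 0.25/(log₁₀[1.83e-06 + 0.000123])² = 0.25/(-3.904)² = 0.0164.
Darcy-Weisbach: ΔP = f(L/D)(ρV²/2) = 0.0164·(3.042/0.5024)·(1112·3.508²/2) = 0.0164·6.055·6843 = 679.6 Pa.
Q = ṁ/ρ = 773.3/1112 = 0.6954 m³/s.
Pumping power P = QΔP = 0.6954·679.6 = 472.63 W = 472.6 W.

P ≈ 472.6 W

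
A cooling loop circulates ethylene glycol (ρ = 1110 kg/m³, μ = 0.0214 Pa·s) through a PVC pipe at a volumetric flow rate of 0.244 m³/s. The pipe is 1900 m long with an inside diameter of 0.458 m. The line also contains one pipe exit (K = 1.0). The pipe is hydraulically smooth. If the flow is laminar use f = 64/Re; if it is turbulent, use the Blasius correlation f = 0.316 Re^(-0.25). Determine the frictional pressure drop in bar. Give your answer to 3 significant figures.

ΔP ≈ 1.18 bar

Cross-sectional area A = πD²/4 = π(0.458)²/4 = 0.1647 m²; mean velocity V = Q/A = 0.244/0.1647 = 1.481 m/s.
Reynolds number Re = ρVD/μ = 1110 · 1.481 · 0.458 / 0.0214 = 3.518e+04.
Re > 4000 → turbulent. Smooth-pipe (Blasius): f = 0.316 Re^(-0.25) = 0.316/(3.518e+04)^0.25 = 0.02307.
Total minor-loss coefficient ΣK = 1·1 = 1.
ΔP = [f·L/D + ΣK]·(ρV²/2) = [0.02307·1900/0.458 + 1]·(1110·1.481²/2) = [95.72 + 1]·1217 = 1.177e+05 Pa.
ΔP = 1.177e+05 Pa = 1.18 bar.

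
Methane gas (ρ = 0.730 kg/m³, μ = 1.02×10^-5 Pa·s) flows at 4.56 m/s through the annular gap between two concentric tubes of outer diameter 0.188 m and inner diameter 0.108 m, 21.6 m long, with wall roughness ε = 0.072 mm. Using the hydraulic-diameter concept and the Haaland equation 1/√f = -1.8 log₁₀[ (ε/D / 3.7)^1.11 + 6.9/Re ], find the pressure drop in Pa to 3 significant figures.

Hydraulic diameter D_h = 4A/P = D_o - D_i = 0.188 - 0.108 = 0.08 m.
Re = ρVD_h/μ = 0.73·4.56·0.08/1.02e-05 = 2.611e+04.
ε/D_h = 7.2e-05/0.08 = 0.0009; Haaland gives 1/√f = -1.8 log₁₀[9.74e-05+0.000264] = 6.195, so f = 0.02606.
ΔP = f(L/D_h)(ρV²/2) = 0.02606·21.6/0.08·7.59 = 53.39 Pa.

ΔP ≈ 53.4 Pa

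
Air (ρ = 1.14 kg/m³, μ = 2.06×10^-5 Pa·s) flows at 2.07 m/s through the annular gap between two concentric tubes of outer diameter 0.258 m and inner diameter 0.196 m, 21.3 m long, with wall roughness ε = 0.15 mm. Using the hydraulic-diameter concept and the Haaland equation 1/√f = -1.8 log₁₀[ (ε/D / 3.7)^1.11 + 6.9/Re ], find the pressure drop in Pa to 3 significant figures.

Hydraulic diameter D_h = 4A/P = D_o - D_i = 0.258 - 0.196 = 0.062 m.
Re = ρVD_h/μ = 1.14·2.07·0.062/2.06e-05 = 7102.
ε/D_h = 0.00015/0.062 = 0.00242; Haaland gives 1/√f = -1.8 log₁₀[0.000292+0.000972] = 5.217, so f = 0.03674.
ΔP = f(L/D_h)(ρV²/2) = 0.03674·21.3/0.062·2.442 = 30.83 Pa.

ΔP ≈ 30.8 Pa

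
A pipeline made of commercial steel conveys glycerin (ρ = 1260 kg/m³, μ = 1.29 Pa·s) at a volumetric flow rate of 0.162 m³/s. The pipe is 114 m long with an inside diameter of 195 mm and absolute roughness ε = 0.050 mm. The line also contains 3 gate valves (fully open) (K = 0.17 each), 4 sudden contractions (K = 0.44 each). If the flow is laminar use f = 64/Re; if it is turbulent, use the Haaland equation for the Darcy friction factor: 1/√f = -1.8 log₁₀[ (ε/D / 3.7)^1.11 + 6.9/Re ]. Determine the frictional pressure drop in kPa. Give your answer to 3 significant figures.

Cross-sectional area A = πD²/4 = π(0.195)²/4 = 0.02986 m²; mean velocity V = Q/A = 0.162/0.02986 = 5.424 m/s.
Reynolds number Re = ρVD/μ = 1260 · 5.424 · 0.195 / 1.29 = 1033.
Re < 2300 → laminar flow, so f = 64/Re = 64/1033 = 0.06195 (the turbulent correlation is not needed).
Total minor-loss coefficient ΣK = 3·0.17 + 4·0.44 = 2.27.
ΔP = [f·L/D + ΣK]·(ρV²/2) = [0.06195·114/0.195 + 2.27]·(1260·5.424²/2) = [36.21 + 2.27]·1.854e+04 = 7.134e+05 Pa.
ΔP = 7.134e+05 Pa = 713 kPa.

ΔP ≈ 713 kPa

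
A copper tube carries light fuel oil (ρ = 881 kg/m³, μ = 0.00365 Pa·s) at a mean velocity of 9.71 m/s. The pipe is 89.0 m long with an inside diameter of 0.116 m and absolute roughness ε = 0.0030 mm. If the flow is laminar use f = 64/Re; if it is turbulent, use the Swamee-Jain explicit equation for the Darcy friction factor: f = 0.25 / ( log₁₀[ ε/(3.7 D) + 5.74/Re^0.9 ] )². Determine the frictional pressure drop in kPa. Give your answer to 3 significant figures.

Reynolds number Re = ρVD/μ = 881 · 9.71 · 0.116 / 0.00365 = 2.719e+05.
Re > 4000 → turbulent. Relative roughness ε/D = 3e-06/0.116 = 2.59e-05. Swamee-Jain: f = 0.25/(log₁₀[2.59e-05/3.7 + 5.74/2.719e+05^0.9])² = 0.25/(log₁₀[6.99e-06 + 7.38e-05])² = 0.25/(-4.093)² = 0.01493.
Darcy-Weisbach: ΔP = f(L/D)(ρV²/2) = 0.01493·(89/0.116)·(881·9.71²/2) = 0.01493·767.2·4.153e+04 = 4.756e+05 Pa.
ΔP = 4.756e+05 Pa = 476 kPa.

ΔP ≈ 476 kPa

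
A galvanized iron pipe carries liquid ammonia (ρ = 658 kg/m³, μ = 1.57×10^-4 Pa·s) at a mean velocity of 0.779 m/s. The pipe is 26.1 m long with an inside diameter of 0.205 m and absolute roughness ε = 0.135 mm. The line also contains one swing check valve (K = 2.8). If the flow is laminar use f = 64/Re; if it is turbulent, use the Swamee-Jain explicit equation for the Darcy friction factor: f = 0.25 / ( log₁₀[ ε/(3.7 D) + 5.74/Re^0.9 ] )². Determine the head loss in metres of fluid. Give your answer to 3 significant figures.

Reynolds number Re = ρVD/μ = 658 · 0.779 · 0.205 / 0.000157 = 6.693e+05.
Re > 4000 → turbulent. Relative roughness ε/D = 0.000135/0.205 = 0.000659. Swamee-Jain: f = 0.25/(log₁₀[0.000659/3.7 + 5.74/6.693e+05^0.9])² = 0.25/(log₁₀[0.000178 + 3.28e-05])² = 0.25/(-3.676)² = 0.0185.
Total minor-loss coefficient ΣK = 1·2.8 = 2.8.
ΔP = [f·L/D + ΣK]·(ρV²/2) = [0.0185·26.1/0.205 + 2.8]·(658·0.779²/2) = [2.355 + 2.8]·199.7 = 1029 Pa.
Head loss h_f = ΔP/(ρg) = 1029/(658·9.81) = 0.159 m.

h_f ≈ 0.159 m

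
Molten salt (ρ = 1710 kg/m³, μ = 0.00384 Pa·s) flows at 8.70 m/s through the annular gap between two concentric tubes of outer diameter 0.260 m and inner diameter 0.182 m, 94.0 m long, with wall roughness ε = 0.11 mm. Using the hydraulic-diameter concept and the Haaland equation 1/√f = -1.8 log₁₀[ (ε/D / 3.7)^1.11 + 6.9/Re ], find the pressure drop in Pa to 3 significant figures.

Hydraulic diameter D_h = 4A/P = D_o - D_i = 0.26 - 0.182 = 0.078 m.
Re = ρVD_h/μ = 1710·8.7·0.078/0.00384 = 3.022e+05.
ε/D_h = 0.00011/0.078 = 0.00141; Haaland gives 1/√f = -1.8 log₁₀[0.00016+2.28e-05] = 6.727, so f = 0.0221.
ΔP = f(L/D_h)(ρV²/2) = 0.0221·94/0.078·6.471e+04 = 1.723e+06 Pa.

ΔP ≈ 1.72×10^6 Pa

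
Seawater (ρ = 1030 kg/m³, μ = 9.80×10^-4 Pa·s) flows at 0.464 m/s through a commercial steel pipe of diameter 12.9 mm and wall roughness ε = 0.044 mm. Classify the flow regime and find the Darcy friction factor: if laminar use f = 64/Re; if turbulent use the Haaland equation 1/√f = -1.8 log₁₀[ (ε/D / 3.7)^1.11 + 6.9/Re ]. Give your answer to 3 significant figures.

f ≈ 0.0389

Re = ρVD/μ = 1030·0.464·0.0129/0.00098 = 6291.
Re > 4000 → turbulent. ε/D = 4.4e-05/0.0129 = 0.00341; Haaland: 1/√f = -1.8 log₁₀[0.000427 + 0.0011] = 5.071, so f = 0.03889.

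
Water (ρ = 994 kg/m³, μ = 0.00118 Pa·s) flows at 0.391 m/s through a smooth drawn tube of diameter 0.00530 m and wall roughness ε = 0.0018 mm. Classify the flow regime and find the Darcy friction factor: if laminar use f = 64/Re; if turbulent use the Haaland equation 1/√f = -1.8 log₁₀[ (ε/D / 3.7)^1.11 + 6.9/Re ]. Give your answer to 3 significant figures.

f ≈ 0.0367

Re = ρVD/μ = 994·0.391·0.0053/0.00118 = 1746.
Re < 2300 → laminar, so f = 64/Re = 0.03666 (roughness is irrelevant in laminar flow).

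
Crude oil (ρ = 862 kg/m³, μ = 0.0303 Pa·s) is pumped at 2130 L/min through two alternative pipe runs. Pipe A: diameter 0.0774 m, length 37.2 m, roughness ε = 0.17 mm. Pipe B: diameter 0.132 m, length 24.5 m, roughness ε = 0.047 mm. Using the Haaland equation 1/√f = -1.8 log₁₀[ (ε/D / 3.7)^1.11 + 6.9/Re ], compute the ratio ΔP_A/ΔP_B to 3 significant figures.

Pipe A: V = Q/A = 0.0355/0.004705 = 7.545 m/s; Re = 1.661e+04; ε/D = 0.0022; Haaland → f = 0.03073; ΔP_A = f(L/D)(ρV²/2) = 3.624e+05 Pa.
Pipe B: V = Q/A = 0.0355/0.01368 = 2.594 m/s; Re = 9742; ε/D = 0.000356; Haaland → f = 0.03153; ΔP_B = f(L/D)(ρV²/2) = 1.697e+04 Pa.
ΔP_A/ΔP_B = 3.624e+05/1.697e+04 = 21.4.

ΔP_A/ΔP_B ≈ 21.4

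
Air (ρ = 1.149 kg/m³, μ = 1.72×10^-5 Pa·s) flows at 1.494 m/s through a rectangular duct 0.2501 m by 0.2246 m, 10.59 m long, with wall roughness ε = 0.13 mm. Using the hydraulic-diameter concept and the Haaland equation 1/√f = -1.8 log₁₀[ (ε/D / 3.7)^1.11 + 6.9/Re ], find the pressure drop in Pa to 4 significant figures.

Hydraulic diameter D_h = 4A/P = 4·(0.2501·0.2246)/(2·(0.2501+0.2246)) = 0.2247/0.9494 = 0.2367 m.
Re = ρVD_h/μ = 1.149·1.494·0.2367/1.72e-05 = 2.362e+04.
ε/D_h = 0.00013/0.2367 = 0.000549; Haaland gives 1/√f = -1.8 log₁₀[5.63e-05+0.000292] = 6.224, so f = 0.02581.
ΔP = f(L/D_h)(ρV²/2) = 0.02581·10.59/0.2367·1.282 = 1.481 Pa.

ΔP ≈ 1.481 Pa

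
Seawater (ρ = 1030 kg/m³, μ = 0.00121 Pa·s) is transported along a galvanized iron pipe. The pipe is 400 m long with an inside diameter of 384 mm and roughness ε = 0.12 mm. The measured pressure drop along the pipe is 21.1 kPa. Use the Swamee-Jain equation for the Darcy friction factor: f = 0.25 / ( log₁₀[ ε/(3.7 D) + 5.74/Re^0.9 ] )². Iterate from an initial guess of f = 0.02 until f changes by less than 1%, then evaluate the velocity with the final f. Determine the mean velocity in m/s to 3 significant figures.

V ≈ 1.55 m/s

Rearranging Darcy-Weisbach: V = √(2·ΔP·D/(f·L·ρ)). With ε/D = 0.00012/0.384 = 0.000312, iterate starting from f = 0.02:
  f = 0.02 → V = √(2·2.11e+04·0.384/(0.02·400·1030)) = 1.402 m/s; Re = ρVD/μ = 4.584e+05; f → 0.01657
  f = 0.01657 → V = 1.541 m/s; Re = 5.036e+05; f → 0.01646
Converged (Δf/f < 1%). With the final f = 0.01646: V = √(2·2.11e+04·0.384/(0.01646·400·1030)) = 1.546 m/s.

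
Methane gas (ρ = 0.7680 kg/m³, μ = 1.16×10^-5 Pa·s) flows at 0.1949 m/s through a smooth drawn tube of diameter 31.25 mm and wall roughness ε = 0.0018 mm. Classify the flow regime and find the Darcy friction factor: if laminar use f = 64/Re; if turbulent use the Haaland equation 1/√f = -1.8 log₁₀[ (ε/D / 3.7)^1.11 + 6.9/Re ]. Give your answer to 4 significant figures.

Re = ρVD/μ = 0.768·0.1949·0.03125/1.16e-05 = 403.2.
Re < 2300 → laminar, so f = 64/Re = 0.1587 (roughness is irrelevant in laminar flow).

f ≈ 0.1587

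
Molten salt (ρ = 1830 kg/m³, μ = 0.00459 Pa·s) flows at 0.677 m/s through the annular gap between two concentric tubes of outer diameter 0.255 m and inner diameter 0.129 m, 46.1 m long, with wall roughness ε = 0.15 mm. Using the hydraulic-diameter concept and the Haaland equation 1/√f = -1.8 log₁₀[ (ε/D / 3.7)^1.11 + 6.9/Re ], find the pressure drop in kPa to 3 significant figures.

ΔP ≈ 3.92 kPa

Hydraulic diameter D_h = 4A/P = D_o - D_i = 0.255 - 0.129 = 0.126 m.
Re = ρVD_h/μ = 1830·0.677·0.126/0.00459 = 3.401e+04.
ε/D_h = 0.00015/0.126 = 0.00119; Haaland gives 1/√f = -1.8 log₁₀[0.000133+0.000203] = 6.253, so f = 0.02557.
ΔP = f(L/D_h)(ρV²/2) = 0.02557·46.1/0.126·419.4 = 3924 Pa.
ΔP = 3.92 kPa.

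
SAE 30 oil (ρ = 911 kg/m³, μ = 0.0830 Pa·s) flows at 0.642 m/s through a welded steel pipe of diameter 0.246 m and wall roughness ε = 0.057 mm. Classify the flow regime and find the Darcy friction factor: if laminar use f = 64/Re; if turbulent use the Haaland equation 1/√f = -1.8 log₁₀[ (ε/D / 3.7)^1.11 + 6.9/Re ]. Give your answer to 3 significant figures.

f ≈ 0.0369

Re = ρVD/μ = 911·0.642·0.246/0.083 = 1733.
Re < 2300 → laminar, so f = 64/Re = 0.03692 (roughness is irrelevant in laminar flow).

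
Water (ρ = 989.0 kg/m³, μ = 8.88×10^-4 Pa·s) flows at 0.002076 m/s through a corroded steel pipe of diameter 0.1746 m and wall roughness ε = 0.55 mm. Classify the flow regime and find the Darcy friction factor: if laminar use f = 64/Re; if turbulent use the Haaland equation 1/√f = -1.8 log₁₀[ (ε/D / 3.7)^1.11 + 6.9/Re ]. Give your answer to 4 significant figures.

Re = ρVD/μ = 989·0.002076·0.1746/0.000888 = 403.7.
Re < 2300 → laminar, so f = 64/Re = 0.1585 (roughness is irrelevant in laminar flow).

f ≈ 0.1585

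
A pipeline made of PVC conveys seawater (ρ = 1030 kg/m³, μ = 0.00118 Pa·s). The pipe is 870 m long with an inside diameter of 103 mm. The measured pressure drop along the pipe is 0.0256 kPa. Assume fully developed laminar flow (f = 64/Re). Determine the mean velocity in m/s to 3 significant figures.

For laminar flow, f = 64/Re with Re = ρVD/μ, so Darcy-Weisbach reduces to ΔP = 32μLV/D². Solving for V: V = ΔP·D²/(32μL) = 25.6·(0.103)²/(32·0.00118·870) = 0.008267 m/s.
Check: Re = ρVD/μ = 1030·0.008267·0.103/0.00118 = 743.3 < 2300, so the laminar assumption holds.

V ≈ 0.00827 m/s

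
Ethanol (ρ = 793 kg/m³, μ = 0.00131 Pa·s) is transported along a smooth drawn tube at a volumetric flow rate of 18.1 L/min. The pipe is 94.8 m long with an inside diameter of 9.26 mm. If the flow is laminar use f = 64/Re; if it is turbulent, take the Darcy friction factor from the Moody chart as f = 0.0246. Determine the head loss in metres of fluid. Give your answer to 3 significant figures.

Q = 18.1 L/min = 18.1/60000 = 0.0003017 m³/s.
Cross-sectional area A = πD²/4 = π(0.00926)²/4 = 6.735e-05 m²; mean velocity V = Q/A = 0.0003017/6.735e-05 = 4.479 m/s.
Reynolds number Re = ρVD/μ = 793 · 4.479 · 0.00926 / 0.00131 = 2.511e+04.
Re > 4000 → turbulent; use the Moody-chart value f = 0.0246.
Darcy-Weisbach: ΔP = f(L/D)(ρV²/2) = 0.0246·(94.8/0.00926)·(793·4.479²/2) = 0.0246·1.024e+04·7956 = 2.004e+06 Pa.
Head loss h_f = ΔP/(ρg) = 2.004e+06/(793·9.81) = 258 m.

h_f ≈ 258 m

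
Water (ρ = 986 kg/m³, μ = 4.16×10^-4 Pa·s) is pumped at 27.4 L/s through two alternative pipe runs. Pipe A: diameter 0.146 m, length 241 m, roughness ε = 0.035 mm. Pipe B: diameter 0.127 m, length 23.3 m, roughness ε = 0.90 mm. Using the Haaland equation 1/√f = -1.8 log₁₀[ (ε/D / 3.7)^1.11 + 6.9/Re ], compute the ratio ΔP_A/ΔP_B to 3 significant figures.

Pipe A: V = Q/A = 0.0274/0.01674 = 1.637 m/s; Re = 5.664e+05; ε/D = 0.00024; Haaland → f = 0.01551; ΔP_A = f(L/D)(ρV²/2) = 3.381e+04 Pa.
Pipe B: V = Q/A = 0.0274/0.01267 = 2.163 m/s; Re = 6.511e+05; ε/D = 0.00709; Haaland → f = 0.03402; ΔP_B = f(L/D)(ρV²/2) = 1.44e+04 Pa.
ΔP_A/ΔP_B = 3.381e+04/1.44e+04 = 2.35.

ΔP_A/ΔP_B ≈ 2.35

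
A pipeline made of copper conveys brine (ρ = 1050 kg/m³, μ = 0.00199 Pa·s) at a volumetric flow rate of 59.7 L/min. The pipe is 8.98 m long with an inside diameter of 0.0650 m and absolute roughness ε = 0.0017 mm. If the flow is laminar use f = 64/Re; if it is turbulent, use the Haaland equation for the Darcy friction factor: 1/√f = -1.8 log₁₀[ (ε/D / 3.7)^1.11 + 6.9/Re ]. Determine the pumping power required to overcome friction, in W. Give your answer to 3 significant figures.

Q = 59.7 L/min = 59.7/60000 = 0.000995 m³/s.
Cross-sectional area A = πD²/4 = π(0.065)²/4 = 0.003318 m²; mean velocity V = Q/A = 0.000995/0.003318 = 0.2999 m/s.
Reynolds number Re = ρVD/μ = 1050 · 0.2999 · 0.065 / 0.00199 = 1.028e+04.
Re > 4000 → turbulent. Relative roughness ε/D = 1.7e-06/0.065 = 2.62e-05. Haaland: 1/√f = -1.8 log₁₀[(2.62e-05/3.7)^1.11 + 6.9/1.028e+04] = -1.8 log₁₀[1.92e-06 + 0.000671] = 5.71, so f = 0.03067.
Darcy-Weisbach: ΔP = f(L/D)(ρV²/2) = 0.03067·(8.98/0.065)·(1050·0.2999²/2) = 0.03067·138.2·47.2 = 200 Pa.
Pumping power P = QΔP = 0.000995·200 = 0.1990 W = 0.199 W.

P ≈ 0.199 W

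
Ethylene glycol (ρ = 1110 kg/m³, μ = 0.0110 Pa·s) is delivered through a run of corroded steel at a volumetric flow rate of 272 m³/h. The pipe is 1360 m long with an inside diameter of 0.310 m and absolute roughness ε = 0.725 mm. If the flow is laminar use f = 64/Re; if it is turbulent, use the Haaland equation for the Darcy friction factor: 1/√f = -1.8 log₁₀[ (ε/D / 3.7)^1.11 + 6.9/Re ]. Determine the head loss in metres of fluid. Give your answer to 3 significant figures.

h_f ≈ 6.35 m

Q = 272 m³/h = 272/3600 = 0.07556 m³/s.
Cross-sectional area A = πD²/4 = π(0.31)²/4 = 0.07548 m²; mean velocity V = Q/A = 0.07556/0.07548 = 1.001 m/s.
Reynolds number Re = ρVD/μ = 1110 · 1.001 · 0.31 / 0.011 = 3.131e+04.
Re > 4000 → turbulent. Relative roughness ε/D = 0.000725/0.31 = 0.00234. Haaland: 1/√f = -1.8 log₁₀[(0.00234/3.7)^1.11 + 6.9/3.131e+04] = -1.8 log₁₀[0.000281 + 0.00022] = 5.94, so f = 0.02835.
Darcy-Weisbach: ΔP = f(L/D)(ρV²/2) = 0.02835·(1360/0.31)·(1110·1.001²/2) = 0.02835·4387·556.2 = 6.916e+04 Pa.
Head loss h_f = ΔP/(ρg) = 6.916e+04/(1110·9.81) = 6.35 m.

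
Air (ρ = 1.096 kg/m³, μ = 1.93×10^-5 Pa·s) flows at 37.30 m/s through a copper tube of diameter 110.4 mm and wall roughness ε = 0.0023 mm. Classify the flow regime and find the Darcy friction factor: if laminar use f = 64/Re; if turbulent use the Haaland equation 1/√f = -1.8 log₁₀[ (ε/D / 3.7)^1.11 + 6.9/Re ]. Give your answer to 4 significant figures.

f ≈ 0.01518

Re = ρVD/μ = 1.096·37.3·0.1104/1.93e-05 = 2.338e+05.
Re > 4000 → turbulent. ε/D = 2.3e-06/0.1104 = 2.08e-05; Haaland: 1/√f = -1.8 log₁₀[1.49e-06 + 2.95e-05] = 8.116, so f = 0.01518.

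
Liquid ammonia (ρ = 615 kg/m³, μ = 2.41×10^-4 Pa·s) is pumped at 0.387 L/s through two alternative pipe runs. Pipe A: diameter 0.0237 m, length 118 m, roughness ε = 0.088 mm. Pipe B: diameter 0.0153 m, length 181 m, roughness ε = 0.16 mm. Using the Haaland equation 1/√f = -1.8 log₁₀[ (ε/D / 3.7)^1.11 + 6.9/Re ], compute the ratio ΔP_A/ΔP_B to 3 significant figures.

Pipe A: V = Q/A = 0.000387/0.0004412 = 0.8773 m/s; Re = 5.306e+04; ε/D = 0.00371; Haaland → f = 0.02973; ΔP_A = f(L/D)(ρV²/2) = 3.503e+04 Pa.
Pipe B: V = Q/A = 0.000387/0.0001839 = 2.105 m/s; Re = 8.218e+04; ε/D = 0.0105; Haaland → f = 0.03922; ΔP_B = f(L/D)(ρV²/2) = 6.322e+05 Pa.
ΔP_A/ΔP_B = 3.503e+04/6.322e+05 = 0.0554.

ΔP_A/ΔP_B ≈ 0.0554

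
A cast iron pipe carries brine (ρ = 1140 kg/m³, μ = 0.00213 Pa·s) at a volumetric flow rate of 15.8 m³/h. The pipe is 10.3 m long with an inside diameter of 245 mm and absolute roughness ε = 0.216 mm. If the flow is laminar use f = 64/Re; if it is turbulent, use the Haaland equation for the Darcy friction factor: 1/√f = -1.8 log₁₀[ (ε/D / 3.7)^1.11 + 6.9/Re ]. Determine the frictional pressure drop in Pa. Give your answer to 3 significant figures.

ΔP ≈ 6.34 Pa

Q = 15.8 m³/h = 15.8/3600 = 0.004389 m³/s.
Cross-sectional area A = πD²/4 = π(0.245)²/4 = 0.04714 m²; mean velocity V = Q/A = 0.004389/0.04714 = 0.0931 m/s.
Reynolds number Re = ρVD/μ = 1140 · 0.0931 · 0.245 / 0.00213 = 1.221e+04.
Re > 4000 → turbulent. Relative roughness ε/D = 0.000216/0.245 = 0.000882. Haaland: 1/√f = -1.8 log₁₀[(0.000882/3.7)^1.11 + 6.9/1.221e+04] = -1.8 log₁₀[9.52e-05 + 0.000565] = 5.724, so f = 0.03052.
Darcy-Weisbach: ΔP = f(L/D)(ρV²/2) = 0.03052·(10.3/0.245)·(1140·0.0931²/2) = 0.03052·42.04·4.94 = 6.338 Pa.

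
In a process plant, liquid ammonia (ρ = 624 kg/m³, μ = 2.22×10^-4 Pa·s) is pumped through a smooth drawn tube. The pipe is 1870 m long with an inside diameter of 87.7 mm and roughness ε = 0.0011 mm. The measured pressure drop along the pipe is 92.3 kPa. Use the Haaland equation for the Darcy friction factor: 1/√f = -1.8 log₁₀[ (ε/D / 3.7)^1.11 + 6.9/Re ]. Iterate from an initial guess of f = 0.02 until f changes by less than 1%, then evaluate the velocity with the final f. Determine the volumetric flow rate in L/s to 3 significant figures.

Q ≈ 5.79 L/s

Rearranging Darcy-Weisbach: V = √(2·ΔP·D/(f·L·ρ)). With ε/D = 1.1e-06/0.0877 = 1.25e-05, iterate starting from f = 0.02:
  f = 0.02 → V = √(2·9.23e+04·0.0877/(0.02·1870·624)) = 0.8329 m/s; Re = ρVD/μ = 2.053e+05; f → 0.0155
  f = 0.0155 → V = 0.9462 m/s; Re = 2.332e+05; f → 0.01513
  f = 0.01513 → V = 0.9576 m/s; Re = 2.361e+05; f → 0.0151
Converged (Δf/f < 1%). With the final f = 0.0151: V = √(2·9.23e+04·0.0877/(0.0151·1870·624)) = 0.9587 m/s.
Q = V·A = 0.9587·(π/4·0.0877²) = 0.005791 m³/s = 5.79 L/s.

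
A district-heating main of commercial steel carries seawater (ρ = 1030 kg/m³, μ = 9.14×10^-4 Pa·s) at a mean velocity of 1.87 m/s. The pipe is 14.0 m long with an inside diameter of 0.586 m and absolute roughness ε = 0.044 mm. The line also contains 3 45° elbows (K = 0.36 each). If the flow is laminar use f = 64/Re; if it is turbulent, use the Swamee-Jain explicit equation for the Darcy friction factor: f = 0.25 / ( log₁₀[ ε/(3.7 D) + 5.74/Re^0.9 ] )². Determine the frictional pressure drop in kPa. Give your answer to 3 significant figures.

Reynolds number Re = ρVD/μ = 1030 · 1.87 · 0.586 / 0.000914 = 1.235e+06.
Re > 4000 → turbulent. Relative roughness ε/D = 4.4e-05/0.586 = 7.51e-05. Swamee-Jain: f = 0.25/(log₁₀[7.51e-05/3.7 + 5.74/1.235e+06^0.9])² = 0.25/(log₁₀[2.03e-05 + 1.89e-05])² = 0.25/(-4.407)² = 0.01287.
Total minor-loss coefficient ΣK = 3·0.36 = 1.08.
ΔP = [f·L/D + ΣK]·(ρV²/2) = [0.01287·14/0.586 + 1.08]·(1030·1.87²/2) = [0.3076 + 1.08]·1801 = 2499 Pa.
ΔP = 2499 Pa = 2.50 kPa.

ΔP ≈ 2.50 kPa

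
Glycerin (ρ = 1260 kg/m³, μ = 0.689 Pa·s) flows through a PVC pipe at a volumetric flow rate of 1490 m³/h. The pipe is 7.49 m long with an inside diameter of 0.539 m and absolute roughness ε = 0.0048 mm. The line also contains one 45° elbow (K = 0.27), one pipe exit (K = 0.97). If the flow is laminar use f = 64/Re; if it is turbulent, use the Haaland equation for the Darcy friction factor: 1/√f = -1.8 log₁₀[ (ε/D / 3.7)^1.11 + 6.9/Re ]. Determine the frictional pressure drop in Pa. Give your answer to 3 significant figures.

Q = 1490 m³/h = 1490/3600 = 0.4139 m³/s.
Cross-sectional area A = πD²/4 = π(0.539)²/4 = 0.2282 m²; mean velocity V = Q/A = 0.4139/0.2282 = 1.814 m/s.
Reynolds number Re = ρVD/μ = 1260 · 1.814 · 0.539 / 0.689 = 1788.
Re < 2300 → laminar flow, so f = 64/Re = 64/1788 = 0.0358 (the turbulent correlation is not needed).
Total minor-loss coefficient ΣK = 1·0.27 + 1·0.97 = 1.24.
ΔP = [f·L/D + ΣK]·(ρV²/2) = [0.0358·7.49/0.539 + 1.24]·(1260·1.814²/2) = [0.4974 + 1.24]·2073 = 3601 Pa.

ΔP ≈ 3600 Pa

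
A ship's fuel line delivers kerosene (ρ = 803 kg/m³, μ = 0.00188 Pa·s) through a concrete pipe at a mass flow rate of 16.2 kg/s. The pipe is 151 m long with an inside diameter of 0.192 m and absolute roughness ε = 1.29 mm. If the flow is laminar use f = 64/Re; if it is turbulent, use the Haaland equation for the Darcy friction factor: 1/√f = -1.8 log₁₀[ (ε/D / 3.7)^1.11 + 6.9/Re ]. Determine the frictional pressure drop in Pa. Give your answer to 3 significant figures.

A = πD²/4 = π(0.192)²/4 = 0.02895 m²; mean velocity V = ṁ/(ρA) = 16.2/(803 · 0.02895) = 0.6968 m/s.
Reynolds number Re = ρVD/μ = 803 · 0.6968 · 0.192 / 0.00188 = 5.714e+04.
Re > 4000 → turbulent. Relative roughness ε/D = 0.00129/0.192 = 0.00672. Haaland: 1/√f = -1.8 log₁₀[(0.00672/3.7)^1.11 + 6.9/5.714e+04] = -1.8 log₁₀[0.000907 + 0.000121] = 5.379, so f = 0.03457.
Darcy-Weisbach: ΔP = f(L/D)(ρV²/2) = 0.03457·(151/0.192)·(803·0.6968²/2) = 0.03457·786.5·194.9 = 5299 Pa.

ΔP ≈ 5300 Pa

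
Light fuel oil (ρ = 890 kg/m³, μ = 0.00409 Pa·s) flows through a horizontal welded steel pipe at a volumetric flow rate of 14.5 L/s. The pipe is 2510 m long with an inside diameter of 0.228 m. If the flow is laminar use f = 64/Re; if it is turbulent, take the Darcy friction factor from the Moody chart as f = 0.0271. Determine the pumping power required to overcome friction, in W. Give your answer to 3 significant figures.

Q = 14.5 L/s = 14.5/1000 = 0.0145 m³/s.
Cross-sectional area A = πD²/4 = π(0.228)²/4 = 0.04083 m²; mean velocity V = Q/A = 0.0145/0.04083 = 0.3551 m/s.
Reynolds number Re = ρVD/μ = 890 · 0.3551 · 0.228 / 0.00409 = 1.762e+04.
Re > 4000 → turbulent; use the Moody-chart value f = 0.0271.
Darcy-Weisbach: ΔP = f(L/D)(ρV²/2) = 0.0271·(2510/0.228)·(890·0.3551²/2) = 0.0271·1.101e+04·56.13 = 1.674e+04 Pa.
Pumping power P = QΔP = 0.0145·1.674e+04 = 242.8 W = 243 W.

P ≈ 243 W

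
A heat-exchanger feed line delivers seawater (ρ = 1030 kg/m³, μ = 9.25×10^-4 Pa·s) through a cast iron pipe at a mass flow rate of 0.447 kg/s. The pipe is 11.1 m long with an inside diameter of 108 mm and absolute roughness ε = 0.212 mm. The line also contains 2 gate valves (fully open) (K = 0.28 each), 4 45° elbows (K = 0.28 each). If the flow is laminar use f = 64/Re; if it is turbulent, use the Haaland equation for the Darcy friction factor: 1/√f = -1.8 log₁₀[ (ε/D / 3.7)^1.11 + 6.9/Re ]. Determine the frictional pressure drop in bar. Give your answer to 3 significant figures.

ΔP ≈ 6.48×10^-5 bar

A = πD²/4 = π(0.108)²/4 = 0.009161 m²; mean velocity V = ṁ/(ρA) = 0.447/(1030 · 0.009161) = 0.04737 m/s.
Reynolds number Re = ρVD/μ = 1030 · 0.04737 · 0.108 / 0.000925 = 5697.
Re > 4000 → turbulent. Relative roughness ε/D = 0.000212/0.108 = 0.00196. Haaland: 1/√f = -1.8 log₁₀[(0.00196/3.7)^1.11 + 6.9/5697] = -1.8 log₁₀[0.000231 + 0.00121] = 5.114, so f = 0.03824.
Total minor-loss coefficient ΣK = 2·0.28 + 4·0.28 = 1.68.
ΔP = [f·L/D + ΣK]·(ρV²/2) = [0.03824·11.1/0.108 + 1.68]·(1030·0.04737²/2) = [3.931 + 1.68]·1.156 = 6.485 Pa.
ΔP = 6.485 Pa = 6.48×10^-5 bar.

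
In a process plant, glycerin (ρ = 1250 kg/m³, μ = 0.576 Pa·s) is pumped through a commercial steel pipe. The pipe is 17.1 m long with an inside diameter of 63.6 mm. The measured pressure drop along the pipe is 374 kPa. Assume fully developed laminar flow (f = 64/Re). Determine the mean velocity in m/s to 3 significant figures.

V ≈ 4.80 m/s

For laminar flow, f = 64/Re with Re = ρVD/μ, so Darcy-Weisbach reduces to ΔP = 32μLV/D². Solving for V: V = ΔP·D²/(32μL) = 3.74e+05·(0.0636)²/(32·0.576·17.1) = 4.8 m/s.
Check: Re = ρVD/μ = 1250·4.8·0.0636/0.576 = 662.5 < 2300, so the laminar assumption holds.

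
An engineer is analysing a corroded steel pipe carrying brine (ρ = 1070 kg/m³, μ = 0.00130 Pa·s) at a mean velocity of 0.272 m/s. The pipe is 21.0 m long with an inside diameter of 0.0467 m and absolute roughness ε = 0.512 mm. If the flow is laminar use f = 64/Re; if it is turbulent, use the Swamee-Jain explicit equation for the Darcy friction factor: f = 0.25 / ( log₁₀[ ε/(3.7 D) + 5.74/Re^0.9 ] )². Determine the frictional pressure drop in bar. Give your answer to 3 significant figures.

ΔP ≈ 0.00798 bar

Reynolds number Re = ρVD/μ = 1070 · 0.272 · 0.0467 / 0.0013 = 1.046e+04.
Re > 4000 → turbulent. Relative roughness ε/D = 0.000512/0.0467 = 0.011. Swamee-Jain: f = 0.25/(log₁₀[0.011/3.7 + 5.74/1.046e+04^0.9])² = 0.25/(log₁₀[0.00296 + 0.00139])² = 0.25/(-2.362)² = 0.04482.
Darcy-Weisbach: ΔP = f(L/D)(ρV²/2) = 0.04482·(21/0.0467)·(1070·0.272²/2) = 0.04482·449.7·39.58 = 797.8 Pa.
ΔP = 797.8 Pa = 0.00798 bar.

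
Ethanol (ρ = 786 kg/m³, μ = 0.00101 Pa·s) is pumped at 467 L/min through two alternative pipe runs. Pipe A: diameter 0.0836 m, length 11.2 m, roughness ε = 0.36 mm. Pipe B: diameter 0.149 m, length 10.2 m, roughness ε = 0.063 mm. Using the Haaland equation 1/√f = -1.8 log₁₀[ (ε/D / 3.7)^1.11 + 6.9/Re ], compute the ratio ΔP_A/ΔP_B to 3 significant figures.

Pipe A: V = Q/A = 0.007783/0.005489 = 1.418 m/s; Re = 9.225e+04; ε/D = 0.00431; Haaland → f = 0.03011; ΔP_A = f(L/D)(ρV²/2) = 3187 Pa.
Pipe B: V = Q/A = 0.007783/0.01744 = 0.4464 m/s; Re = 5.176e+04; ε/D = 0.000423; Haaland → f = 0.02188; ΔP_B = f(L/D)(ρV²/2) = 117.3 Pa.
ΔP_A/ΔP_B = 3187/117.3 = 27.2.

ΔP_A/ΔP_B ≈ 27.2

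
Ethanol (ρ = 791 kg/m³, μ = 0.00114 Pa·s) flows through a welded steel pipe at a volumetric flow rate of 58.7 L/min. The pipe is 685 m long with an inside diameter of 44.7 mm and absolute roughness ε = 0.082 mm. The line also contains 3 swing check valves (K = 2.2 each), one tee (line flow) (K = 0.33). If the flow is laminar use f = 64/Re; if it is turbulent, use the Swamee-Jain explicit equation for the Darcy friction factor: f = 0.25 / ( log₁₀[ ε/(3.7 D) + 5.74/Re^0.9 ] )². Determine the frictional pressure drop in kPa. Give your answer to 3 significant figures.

ΔP ≈ 71.6 kPa

Q = 58.7 L/min = 58.7/60000 = 0.0009783 m³/s.
Cross-sectional area A = πD²/4 = π(0.0447)²/4 = 0.001569 m²; mean velocity V = Q/A = 0.0009783/0.001569 = 0.6234 m/s.
Reynolds number Re = ρVD/μ = 791 · 0.6234 · 0.0447 / 0.00114 = 1.934e+04.
Re > 4000 → turbulent. Relative roughness ε/D = 8.2e-05/0.0447 = 0.00183. Swamee-Jain: f = 0.25/(log₁₀[0.00183/3.7 + 5.74/1.934e+04^0.9])² = 0.25/(log₁₀[0.000496 + 0.000797])² = 0.25/(-2.889)² = 0.02996.
Total minor-loss coefficient ΣK = 3·2.2 + 1·0.33 = 6.93.
ΔP = [f·L/D + ΣK]·(ρV²/2) = [0.02996·685/0.0447 + 6.93]·(791·0.6234²/2) = [459.1 + 6.93]·153.7 = 7.164e+04 Pa.
ΔP = 7.164e+04 Pa = 71.6 kPa.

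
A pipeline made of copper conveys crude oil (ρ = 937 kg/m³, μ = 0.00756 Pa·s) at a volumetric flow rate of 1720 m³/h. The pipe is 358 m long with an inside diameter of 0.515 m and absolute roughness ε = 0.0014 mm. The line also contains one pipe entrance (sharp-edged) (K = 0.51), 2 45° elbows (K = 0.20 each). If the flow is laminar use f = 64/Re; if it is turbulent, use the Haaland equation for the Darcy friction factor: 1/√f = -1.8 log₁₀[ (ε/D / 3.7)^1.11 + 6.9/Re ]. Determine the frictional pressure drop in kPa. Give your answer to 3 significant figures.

Q = 1720 m³/h = 1720/3600 = 0.4778 m³/s.
Cross-sectional area A = πD²/4 = π(0.515)²/4 = 0.2083 m²; mean velocity V = Q/A = 0.4778/0.2083 = 2.294 m/s.
Reynolds number Re = ρVD/μ = 937 · 2.294 · 0.515 / 0.00756 = 1.464e+05.
Re > 4000 → turbulent. Relative roughness ε/D = 1.4e-06/0.515 = 2.72e-06. Haaland: 1/√f = -1.8 log₁₀[(2.72e-06/3.7)^1.11 + 6.9/1.464e+05] = -1.8 log₁₀[1.55e-07 + 4.71e-05] = 7.785, so f = 0.0165.
Total minor-loss coefficient ΣK = 1·0.51 + 2·0.2 = 0.91.
ΔP = [f·L/D + ΣK]·(ρV²/2) = [0.0165·358/0.515 + 0.91]·(937·2.294²/2) = [11.47 + 0.91]·2465 = 3.051e+04 Pa.
ΔP = 3.051e+04 Pa = 30.5 kPa.

ΔP ≈ 30.5 kPa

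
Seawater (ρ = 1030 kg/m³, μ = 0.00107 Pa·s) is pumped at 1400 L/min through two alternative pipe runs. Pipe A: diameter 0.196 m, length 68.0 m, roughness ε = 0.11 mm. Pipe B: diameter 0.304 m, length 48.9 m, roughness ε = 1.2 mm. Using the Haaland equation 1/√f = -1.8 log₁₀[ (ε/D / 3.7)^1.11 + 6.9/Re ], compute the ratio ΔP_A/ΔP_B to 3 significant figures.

Pipe A: V = Q/A = 0.02333/0.03017 = 0.7733 m/s; Re = 1.459e+05; ε/D = 0.000561; Haaland → f = 0.01949; ΔP_A = f(L/D)(ρV²/2) = 2083 Pa.
Pipe B: V = Q/A = 0.02333/0.07258 = 0.3215 m/s; Re = 9.407e+04; ε/D = 0.00395; Haaland → f = 0.02941; ΔP_B = f(L/D)(ρV²/2) = 251.8 Pa.
ΔP_A/ΔP_B = 2083/251.8 = 8.27.

ΔP_A/ΔP_B ≈ 8.27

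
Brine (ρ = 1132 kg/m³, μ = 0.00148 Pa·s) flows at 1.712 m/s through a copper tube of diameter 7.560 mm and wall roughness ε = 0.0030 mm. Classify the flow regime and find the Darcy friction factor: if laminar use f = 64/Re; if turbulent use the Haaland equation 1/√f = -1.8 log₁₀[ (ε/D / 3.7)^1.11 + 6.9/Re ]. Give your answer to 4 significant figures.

Re = ρVD/μ = 1132·1.712·0.00756/0.00148 = 9899.
Re > 4000 → turbulent. ε/D = 3e-06/0.00756 = 0.000397; Haaland: 1/√f = -1.8 log₁₀[3.92e-05 + 0.000697] = 5.639, so f = 0.03144.

f ≈ 0.03144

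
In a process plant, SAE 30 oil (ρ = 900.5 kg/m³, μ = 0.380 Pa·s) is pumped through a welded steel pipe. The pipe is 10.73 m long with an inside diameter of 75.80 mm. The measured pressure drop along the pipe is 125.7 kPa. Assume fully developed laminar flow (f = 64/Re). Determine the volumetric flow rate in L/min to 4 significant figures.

Q ≈ 1499 L/min

For laminar flow, f = 64/Re with Re = ρVD/μ, so Darcy-Weisbach reduces to ΔP = 32μLV/D². Solving for V: V = ΔP·D²/(32μL) = 1.257e+05·(0.0758)²/(32·0.38·10.73) = 5.535 m/s.
Check: Re = ρVD/μ = 900.5·5.535·0.0758/0.38 = 994.3 < 2300, so the laminar assumption holds.
Q = V·A = 5.535·(π/4·0.0758²) = 0.02498 m³/s = 1499 L/min.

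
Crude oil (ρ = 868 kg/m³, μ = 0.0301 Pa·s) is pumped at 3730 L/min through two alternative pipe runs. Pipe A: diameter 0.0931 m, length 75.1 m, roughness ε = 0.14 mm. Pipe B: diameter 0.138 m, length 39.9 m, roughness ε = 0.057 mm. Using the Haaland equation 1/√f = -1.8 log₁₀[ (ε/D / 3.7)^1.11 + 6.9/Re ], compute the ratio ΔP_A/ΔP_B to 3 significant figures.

ΔP_A/ΔP_B ≈ 13.4

Pipe A: V = Q/A = 0.06217/0.006808 = 9.132 m/s; Re = 2.452e+04; ε/D = 0.0015; Haaland → f = 0.02761; ΔP_A = f(L/D)(ρV²/2) = 8.061e+05 Pa.
Pipe B: V = Q/A = 0.06217/0.01496 = 4.156 m/s; Re = 1.654e+04; ε/D = 0.000413; Haaland → f = 0.02768; ΔP_B = f(L/D)(ρV²/2) = 6.001e+04 Pa.
ΔP_A/ΔP_B = 8.061e+05/6.001e+04 = 13.4.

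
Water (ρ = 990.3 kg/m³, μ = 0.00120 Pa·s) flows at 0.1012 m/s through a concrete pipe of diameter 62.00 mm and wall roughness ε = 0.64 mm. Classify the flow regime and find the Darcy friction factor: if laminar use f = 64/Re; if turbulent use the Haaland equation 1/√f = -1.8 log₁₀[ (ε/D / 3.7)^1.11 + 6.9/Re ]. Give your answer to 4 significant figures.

Re = ρVD/μ = 990.3·0.1012·0.062/0.0012 = 5178.
Re > 4000 → turbulent. ε/D = 0.00064/0.062 = 0.0103; Haaland: 1/√f = -1.8 log₁₀[0.00146 + 0.00133] = 4.597, so f = 0.04732.

f ≈ 0.04732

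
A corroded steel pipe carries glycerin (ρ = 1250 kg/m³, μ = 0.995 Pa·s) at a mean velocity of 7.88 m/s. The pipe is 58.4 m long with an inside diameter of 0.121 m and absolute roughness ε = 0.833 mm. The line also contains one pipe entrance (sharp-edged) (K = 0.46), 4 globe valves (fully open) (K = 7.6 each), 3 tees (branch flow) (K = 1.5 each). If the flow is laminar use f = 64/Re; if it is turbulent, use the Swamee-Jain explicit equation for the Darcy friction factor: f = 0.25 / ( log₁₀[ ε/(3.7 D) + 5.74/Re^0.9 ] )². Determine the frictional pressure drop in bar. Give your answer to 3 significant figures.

Reynolds number Re = ρVD/μ = 1250 · 7.88 · 0.121 / 0.995 = 1198.
Re < 2300 → laminar flow, so f = 64/Re = 64/1198 = 0.05343 (the turbulent correlation is not needed).
Total minor-loss coefficient ΣK = 1·0.46 + 4·7.6 + 3·1.5 = 35.4.
ΔP = [f·L/D + ΣK]·(ρV²/2) = [0.05343·58.4/0.121 + 35.4]·(1250·7.88²/2) = [25.79 + 35.4]·3.881e+04 = 2.373e+06 Pa.
ΔP = 2.373e+06 Pa = 23.7 bar.

ΔP ≈ 23.7 bar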